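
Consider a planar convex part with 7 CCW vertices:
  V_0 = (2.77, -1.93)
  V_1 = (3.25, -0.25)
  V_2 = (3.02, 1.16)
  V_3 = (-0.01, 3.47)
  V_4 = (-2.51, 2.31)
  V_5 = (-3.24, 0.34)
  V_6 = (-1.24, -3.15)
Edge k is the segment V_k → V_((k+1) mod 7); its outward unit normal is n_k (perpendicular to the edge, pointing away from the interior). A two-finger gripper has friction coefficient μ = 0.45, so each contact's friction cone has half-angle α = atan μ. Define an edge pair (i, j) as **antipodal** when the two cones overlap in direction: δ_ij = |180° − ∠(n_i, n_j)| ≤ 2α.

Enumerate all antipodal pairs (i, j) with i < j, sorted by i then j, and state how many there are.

α = atan 0.45 = 24.23°;  2α = 48.46°
n_0 = (+0.9615, -0.2747)
n_1 = (+0.9870, +0.1610)
n_2 = (+0.6063, +0.7953)
n_3 = (-0.4209, +0.9071)
n_4 = (-0.9377, +0.3475)
n_5 = (-0.8676, -0.4972)
n_6 = (+0.2911, -0.9567)
  (0,1): δ = 154.79°  ·
  (0,2): δ = 111.38°  ·
  (0,3): δ = 49.16°  ·
  (0,4): δ = 4.39°  ✓
  (0,5): δ = 45.76°  ✓
  (0,6): δ = 122.87°  ·
  (1,2): δ = 136.59°  ·
  (1,3): δ = 74.37°  ·
  (1,4): δ = 29.60°  ✓
  (1,5): δ = 20.55°  ✓
  (1,6): δ = 97.66°  ·
  (2,3): δ = 117.79°  ·
  (2,4): δ = 73.01°  ·
  (2,5): δ = 22.86°  ✓
  (2,6): δ = 54.24°  ·
  (3,4): δ = 135.22°  ·
  (3,5): δ = 85.08°  ·
  (3,6): δ = 7.97°  ✓
  (4,5): δ = 129.85°  ·
  (4,6): δ = 52.75°  ·
  (5,6): δ = 102.89°  ·
antipodal pairs: 6

count = 6; pairs: (0,4), (0,5), (1,4), (1,5), (2,5), (3,6)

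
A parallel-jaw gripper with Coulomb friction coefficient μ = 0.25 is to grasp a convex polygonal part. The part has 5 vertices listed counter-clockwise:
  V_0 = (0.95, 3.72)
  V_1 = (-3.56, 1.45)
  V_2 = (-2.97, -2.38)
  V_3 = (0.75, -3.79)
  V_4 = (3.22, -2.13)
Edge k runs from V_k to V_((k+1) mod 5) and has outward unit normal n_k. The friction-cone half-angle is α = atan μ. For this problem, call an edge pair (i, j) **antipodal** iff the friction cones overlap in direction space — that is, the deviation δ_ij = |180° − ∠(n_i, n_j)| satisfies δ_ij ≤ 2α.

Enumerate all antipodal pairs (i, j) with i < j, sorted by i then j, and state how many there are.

α = atan 0.25 = 14.04°;  2α = 28.07°
n_0 = (-0.4496, +0.8932)
n_1 = (-0.9883, -0.1523)
n_2 = (-0.3544, -0.9351)
n_3 = (+0.5578, -0.8300)
n_4 = (+0.9323, +0.3618)
  (0,1): δ = 107.96°  ·
  (0,2): δ = 47.48°  ·
  (0,3): δ = 7.19°  ✓
  (0,4): δ = 84.49°  ·
  (1,2): δ = 119.52°  ·
  (1,3): δ = 64.85°  ·
  (1,4): δ = 12.45°  ✓
  (2,3): δ = 125.34°  ·
  (2,4): δ = 48.03°  ·
  (3,4): δ = 102.70°  ·
antipodal pairs: 2

count = 2; pairs: (0,3), (1,4)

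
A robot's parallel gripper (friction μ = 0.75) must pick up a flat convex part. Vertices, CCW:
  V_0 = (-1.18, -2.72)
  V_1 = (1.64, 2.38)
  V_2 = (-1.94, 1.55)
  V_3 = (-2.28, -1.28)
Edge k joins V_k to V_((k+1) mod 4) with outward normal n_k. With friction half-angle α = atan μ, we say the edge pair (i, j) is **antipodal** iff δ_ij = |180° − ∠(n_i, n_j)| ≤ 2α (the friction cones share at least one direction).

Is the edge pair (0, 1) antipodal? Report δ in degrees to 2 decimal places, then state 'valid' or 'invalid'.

α = atan 0.75 = 36.87°;  2α = 73.74°
edge 0: e_0 = (+2.82, +5.10);  n_0 = (+0.8751, -0.4839)
edge 1: e_1 = (-3.58, -0.83);  n_1 = (-0.2259, +0.9742)
∠(n_0, n_1) = 131.99°
δ = |180° − 131.99°| = 48.01°
48.01° ≤ 2α = 73.74°  →  valid

δ = 48.01°, valid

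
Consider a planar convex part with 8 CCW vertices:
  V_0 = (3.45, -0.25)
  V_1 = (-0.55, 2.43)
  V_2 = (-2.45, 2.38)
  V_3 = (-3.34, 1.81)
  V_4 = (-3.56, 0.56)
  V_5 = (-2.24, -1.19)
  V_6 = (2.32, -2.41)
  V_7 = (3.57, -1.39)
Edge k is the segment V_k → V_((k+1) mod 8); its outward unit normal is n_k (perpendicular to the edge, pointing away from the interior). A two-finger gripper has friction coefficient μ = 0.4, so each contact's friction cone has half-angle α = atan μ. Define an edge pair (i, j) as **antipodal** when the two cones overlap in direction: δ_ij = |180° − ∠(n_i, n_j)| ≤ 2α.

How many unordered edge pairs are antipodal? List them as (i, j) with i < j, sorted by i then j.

α = atan 0.4 = 21.80°;  2α = 43.60°
n_0 = (+0.5566, +0.8308)
n_1 = (-0.0263, +0.9997)
n_2 = (-0.5393, +0.8421)
n_3 = (-0.9849, +0.1733)
n_4 = (-0.7984, -0.6022)
n_5 = (-0.2585, -0.9660)
n_6 = (+0.6322, -0.7748)
n_7 = (+0.9945, +0.1047)
  (0,1): δ = 144.67°  ·
  (0,2): δ = 113.54°  ·
  (0,3): δ = 66.16°  ·
  (0,4): δ = 19.15°  ✓
  (0,5): δ = 18.84°  ✓
  (0,6): δ = 73.04°  ·
  (0,7): δ = 129.83°  ·
  (1,2): δ = 148.87°  ·
  (1,3): δ = 101.49°  ·
  (1,4): δ = 54.48°  ·
  (1,5): δ = 16.49°  ✓
  (1,6): δ = 37.71°  ✓
  (1,7): δ = 94.50°  ·
  (2,3): δ = 132.62°  ·
  (2,4): δ = 85.61°  ·
  (2,5): δ = 47.62°  ·
  (2,6): δ = 6.58°  ✓
  (2,7): δ = 63.37°  ·
  (3,4): δ = 132.99°  ·
  (3,5): δ = 95.00°  ·
  (3,6): δ = 40.80°  ✓
  (3,7): δ = 15.99°  ✓
  (4,5): δ = 142.01°  ·
  (4,6): δ = 87.81°  ·
  (4,7): δ = 31.02°  ✓
  (5,6): δ = 125.81°  ·
  (5,7): δ = 69.01°  ·
  (6,7): δ = 123.21°  ·
antipodal pairs: 8

count = 8; pairs: (0,4), (0,5), (1,5), (1,6), (2,6), (3,6), (3,7), (4,7)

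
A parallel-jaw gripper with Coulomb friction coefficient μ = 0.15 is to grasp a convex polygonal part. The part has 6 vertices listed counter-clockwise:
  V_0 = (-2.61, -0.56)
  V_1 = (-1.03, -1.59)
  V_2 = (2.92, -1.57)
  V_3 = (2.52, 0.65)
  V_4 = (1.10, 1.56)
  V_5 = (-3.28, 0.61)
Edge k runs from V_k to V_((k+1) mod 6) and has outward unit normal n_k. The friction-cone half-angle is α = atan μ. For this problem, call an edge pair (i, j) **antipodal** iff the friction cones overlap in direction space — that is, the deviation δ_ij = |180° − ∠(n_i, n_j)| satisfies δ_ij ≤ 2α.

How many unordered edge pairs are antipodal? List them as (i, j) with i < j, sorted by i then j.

α = atan 0.15 = 8.53°;  2α = 17.06°
n_0 = (-0.5461, -0.8377)
n_1 = (+0.0051, -1.0000)
n_2 = (+0.9842, +0.1773)
n_3 = (+0.5396, +0.8419)
n_4 = (-0.2120, +0.9773)
n_5 = (-0.8678, -0.4969)
  (0,1): δ = 146.61°  ·
  (0,2): δ = 46.69°  ·
  (0,3): δ = 0.45°  ✓
  (0,4): δ = 45.34°  ·
  (0,5): δ = 152.90°  ·
  (1,2): δ = 80.08°  ·
  (1,3): δ = 32.94°  ·
  (1,4): δ = 11.95°  ✓
  (1,5): δ = 119.51°  ·
  (2,3): δ = 132.87°  ·
  (2,4): δ = 87.98°  ·
  (2,5): δ = 19.58°  ·
  (3,4): δ = 135.11°  ·
  (3,5): δ = 27.55°  ·
  (4,5): δ = 72.44°  ·
antipodal pairs: 2

count = 2; pairs: (0,3), (1,4)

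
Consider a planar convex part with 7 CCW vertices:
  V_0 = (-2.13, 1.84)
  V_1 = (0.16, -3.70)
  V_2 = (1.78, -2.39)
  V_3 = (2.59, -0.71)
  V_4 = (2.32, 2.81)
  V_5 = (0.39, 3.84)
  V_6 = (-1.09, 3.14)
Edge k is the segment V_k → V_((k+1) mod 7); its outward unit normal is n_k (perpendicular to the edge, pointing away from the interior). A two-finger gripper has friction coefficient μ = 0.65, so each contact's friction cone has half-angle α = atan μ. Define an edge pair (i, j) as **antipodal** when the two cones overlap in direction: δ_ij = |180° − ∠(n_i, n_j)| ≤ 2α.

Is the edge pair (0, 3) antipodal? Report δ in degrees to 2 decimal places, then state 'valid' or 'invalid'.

δ = 18.07°, valid

α = atan 0.65 = 33.02°;  2α = 66.05°
edge 0: e_0 = (+2.29, -5.54);  n_0 = (-0.9242, -0.3820)
edge 3: e_3 = (-0.27, +3.52);  n_3 = (+0.9971, +0.0765)
∠(n_0, n_3) = 161.93°
δ = |180° − 161.93°| = 18.07°
18.07° ≤ 2α = 66.05°  →  valid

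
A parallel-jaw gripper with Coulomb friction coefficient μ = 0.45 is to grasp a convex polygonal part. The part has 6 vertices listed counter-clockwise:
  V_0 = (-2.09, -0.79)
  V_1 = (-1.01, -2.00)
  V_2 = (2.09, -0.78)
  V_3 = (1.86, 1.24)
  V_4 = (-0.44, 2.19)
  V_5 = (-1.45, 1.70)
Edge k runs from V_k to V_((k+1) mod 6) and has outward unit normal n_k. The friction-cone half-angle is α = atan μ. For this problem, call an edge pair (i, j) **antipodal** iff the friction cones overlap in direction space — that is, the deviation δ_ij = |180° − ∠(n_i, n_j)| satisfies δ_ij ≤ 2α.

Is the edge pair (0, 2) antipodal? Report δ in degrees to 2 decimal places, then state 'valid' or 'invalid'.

δ = 35.26°, valid

α = atan 0.45 = 24.23°;  2α = 48.46°
edge 0: e_0 = (+1.08, -1.21);  n_0 = (-0.7460, -0.6659)
edge 2: e_2 = (-0.23, +2.02);  n_2 = (+0.9936, +0.1131)
∠(n_0, n_2) = 144.74°
δ = |180° − 144.74°| = 35.26°
35.26° ≤ 2α = 48.46°  →  valid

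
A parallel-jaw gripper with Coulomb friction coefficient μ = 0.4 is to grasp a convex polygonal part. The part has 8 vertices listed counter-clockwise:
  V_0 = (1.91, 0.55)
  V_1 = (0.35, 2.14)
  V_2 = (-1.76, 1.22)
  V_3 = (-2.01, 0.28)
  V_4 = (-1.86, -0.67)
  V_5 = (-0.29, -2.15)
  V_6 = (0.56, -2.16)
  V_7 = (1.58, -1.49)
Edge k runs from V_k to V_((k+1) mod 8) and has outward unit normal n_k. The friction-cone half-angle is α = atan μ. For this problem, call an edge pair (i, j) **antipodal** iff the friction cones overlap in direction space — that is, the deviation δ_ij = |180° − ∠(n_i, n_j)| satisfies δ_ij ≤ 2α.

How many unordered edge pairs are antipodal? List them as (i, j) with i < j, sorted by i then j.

α = atan 0.4 = 21.80°;  2α = 43.60°
n_0 = (+0.7138, +0.7003)
n_1 = (-0.3997, +0.9167)
n_2 = (-0.9664, +0.2570)
n_3 = (-0.9878, -0.1560)
n_4 = (-0.6859, -0.7277)
n_5 = (-0.0118, -0.9999)
n_6 = (+0.5490, -0.8358)
n_7 = (+0.9872, -0.1597)
  (0,1): δ = 110.90°  ·
  (0,2): δ = 59.35°  ·
  (0,3): δ = 35.48°  ✓
  (0,4): δ = 2.24°  ✓
  (0,5): δ = 44.87°  ·
  (0,6): δ = 78.85°  ·
  (0,7): δ = 126.36°  ·
  (1,2): δ = 128.45°  ·
  (1,3): δ = 104.59°  ·
  (1,4): δ = 66.87°  ·
  (1,5): δ = 24.23°  ✓
  (1,6): δ = 9.74°  ✓
  (1,7): δ = 57.25°  ·
  (2,3): δ = 156.13°  ·
  (2,4): δ = 118.42°  ·
  (2,5): δ = 75.78°  ·
  (2,6): δ = 41.81°  ✓
  (2,7): δ = 5.70°  ✓
  (3,4): δ = 142.28°  ·
  (3,5): δ = 99.65°  ·
  (3,6): δ = 65.67°  ·
  (3,7): δ = 18.16°  ✓
  (4,5): δ = 137.36°  ·
  (4,6): δ = 103.39°  ·
  (4,7): δ = 55.88°  ·
  (5,6): δ = 146.03°  ·
  (5,7): δ = 98.51°  ·
  (6,7): δ = 132.49°  ·
antipodal pairs: 7

count = 7; pairs: (0,3), (0,4), (1,5), (1,6), (2,6), (2,7), (3,7)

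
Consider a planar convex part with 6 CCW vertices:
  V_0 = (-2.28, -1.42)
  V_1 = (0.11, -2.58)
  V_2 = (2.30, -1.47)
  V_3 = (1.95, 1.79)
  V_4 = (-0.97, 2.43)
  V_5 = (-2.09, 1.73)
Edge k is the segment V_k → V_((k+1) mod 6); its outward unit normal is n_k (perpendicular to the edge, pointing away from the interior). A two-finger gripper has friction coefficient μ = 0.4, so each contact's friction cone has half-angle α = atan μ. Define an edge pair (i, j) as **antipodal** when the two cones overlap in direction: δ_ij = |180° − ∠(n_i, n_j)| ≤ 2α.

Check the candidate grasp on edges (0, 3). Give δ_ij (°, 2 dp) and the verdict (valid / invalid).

δ = 13.53°, valid

α = atan 0.4 = 21.80°;  2α = 43.60°
edge 0: e_0 = (+2.39, -1.16);  n_0 = (-0.4366, -0.8996)
edge 3: e_3 = (-2.92, +0.64);  n_3 = (+0.2141, +0.9768)
∠(n_0, n_3) = 166.47°
δ = |180° − 166.47°| = 13.53°
13.53° ≤ 2α = 43.60°  →  valid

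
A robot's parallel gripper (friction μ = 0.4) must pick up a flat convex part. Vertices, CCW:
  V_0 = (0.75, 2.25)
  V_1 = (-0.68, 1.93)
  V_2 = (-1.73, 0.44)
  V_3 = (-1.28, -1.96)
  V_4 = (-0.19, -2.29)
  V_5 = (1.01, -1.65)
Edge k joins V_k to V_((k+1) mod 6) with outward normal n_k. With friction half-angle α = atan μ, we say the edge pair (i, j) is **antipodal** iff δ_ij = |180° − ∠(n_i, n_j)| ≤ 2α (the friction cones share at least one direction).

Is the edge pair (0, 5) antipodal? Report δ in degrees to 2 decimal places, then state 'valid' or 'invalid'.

α = atan 0.4 = 21.80°;  2α = 43.60°
edge 0: e_0 = (-1.43, -0.32);  n_0 = (-0.2184, +0.9759)
edge 5: e_5 = (-0.26, +3.90);  n_5 = (+0.9978, +0.0665)
∠(n_0, n_5) = 98.80°
δ = |180° − 98.80°| = 81.20°
81.20° > 2α = 43.60°  →  invalid

δ = 81.20°, invalid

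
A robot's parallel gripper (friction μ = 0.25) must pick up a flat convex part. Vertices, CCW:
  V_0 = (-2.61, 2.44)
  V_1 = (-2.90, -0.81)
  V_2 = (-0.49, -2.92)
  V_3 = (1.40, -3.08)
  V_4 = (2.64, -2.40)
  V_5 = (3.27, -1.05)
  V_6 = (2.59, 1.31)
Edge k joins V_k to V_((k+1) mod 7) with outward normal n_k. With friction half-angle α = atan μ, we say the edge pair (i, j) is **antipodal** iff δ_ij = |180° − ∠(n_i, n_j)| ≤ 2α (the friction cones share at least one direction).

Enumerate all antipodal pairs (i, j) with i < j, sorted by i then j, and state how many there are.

count = 3; pairs: (0,4), (0,5), (2,6)

α = atan 0.25 = 14.04°;  2α = 28.07°
n_0 = (-0.9960, +0.0889)
n_1 = (-0.6587, -0.7524)
n_2 = (-0.0844, -0.9964)
n_3 = (+0.4808, -0.8768)
n_4 = (+0.9062, -0.4229)
n_5 = (+0.9609, +0.2769)
n_6 = (+0.2124, +0.9772)
  (0,1): δ = 126.10°  ·
  (0,2): δ = 89.74°  ·
  (0,3): δ = 56.16°  ·
  (0,4): δ = 19.92°  ✓
  (0,5): δ = 21.17°  ✓
  (0,6): δ = 82.84°  ·
  (1,2): δ = 143.64°  ·
  (1,3): δ = 110.06°  ·
  (1,4): δ = 73.81°  ·
  (1,5): δ = 32.72°  ·
  (1,6): δ = 28.94°  ·
  (2,3): δ = 146.42°  ·
  (2,4): δ = 110.18°  ·
  (2,5): δ = 69.09°  ·
  (2,6): δ = 7.42°  ✓
  (3,4): δ = 143.76°  ·
  (3,5): δ = 102.67°  ·
  (3,6): δ = 41.00°  ·
  (4,5): δ = 138.91°  ·
  (4,6): δ = 77.24°  ·
  (5,6): δ = 118.33°  ·
antipodal pairs: 3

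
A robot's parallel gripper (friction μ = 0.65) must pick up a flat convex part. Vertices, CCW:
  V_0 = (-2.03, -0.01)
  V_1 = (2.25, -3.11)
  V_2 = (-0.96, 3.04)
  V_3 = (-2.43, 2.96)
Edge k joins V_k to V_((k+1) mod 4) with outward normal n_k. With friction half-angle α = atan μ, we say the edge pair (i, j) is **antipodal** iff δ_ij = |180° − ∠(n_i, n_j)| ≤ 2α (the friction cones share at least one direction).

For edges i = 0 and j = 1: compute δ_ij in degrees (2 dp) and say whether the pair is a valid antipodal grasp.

δ = 26.52°, valid

α = atan 0.65 = 33.02°;  2α = 66.05°
edge 0: e_0 = (+4.28, -3.10);  n_0 = (-0.5866, -0.8099)
edge 1: e_1 = (-3.21, +6.15);  n_1 = (+0.8865, +0.4627)
∠(n_0, n_1) = 153.48°
δ = |180° − 153.48°| = 26.52°
26.52° ≤ 2α = 66.05°  →  valid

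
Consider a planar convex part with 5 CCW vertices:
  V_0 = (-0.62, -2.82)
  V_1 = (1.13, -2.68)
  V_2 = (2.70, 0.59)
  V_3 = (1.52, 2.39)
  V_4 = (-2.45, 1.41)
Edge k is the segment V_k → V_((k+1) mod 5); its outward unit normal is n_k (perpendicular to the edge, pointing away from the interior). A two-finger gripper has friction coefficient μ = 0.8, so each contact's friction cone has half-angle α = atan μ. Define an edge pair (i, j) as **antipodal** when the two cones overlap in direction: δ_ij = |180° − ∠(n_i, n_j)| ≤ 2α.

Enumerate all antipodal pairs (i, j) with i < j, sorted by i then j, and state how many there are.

count = 5; pairs: (0,2), (0,3), (1,3), (1,4), (2,4)

α = atan 0.8 = 38.66°;  2α = 77.32°
n_0 = (+0.0797, -0.9968)
n_1 = (+0.9015, -0.4328)
n_2 = (+0.8363, +0.5483)
n_3 = (-0.2397, +0.9709)
n_4 = (-0.9178, -0.3971)
  (0,1): δ = 120.22°  ·
  (0,2): δ = 61.33°  ✓
  (0,3): δ = 9.29°  ✓
  (0,4): δ = 108.82°  ·
  (1,2): δ = 121.11°  ·
  (1,3): δ = 50.49°  ✓
  (1,4): δ = 49.04°  ✓
  (2,3): δ = 109.38°  ·
  (2,4): δ = 9.85°  ✓
  (3,4): δ = 80.47°  ·
antipodal pairs: 5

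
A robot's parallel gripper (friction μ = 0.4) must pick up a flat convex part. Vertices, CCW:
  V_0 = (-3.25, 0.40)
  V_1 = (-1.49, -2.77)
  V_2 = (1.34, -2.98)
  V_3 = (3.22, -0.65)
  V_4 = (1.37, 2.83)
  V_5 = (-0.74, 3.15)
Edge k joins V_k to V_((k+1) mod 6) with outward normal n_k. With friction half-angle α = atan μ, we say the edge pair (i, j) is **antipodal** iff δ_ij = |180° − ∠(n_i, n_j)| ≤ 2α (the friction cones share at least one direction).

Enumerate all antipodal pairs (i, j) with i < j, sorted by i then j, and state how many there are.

count = 3; pairs: (0,3), (1,4), (2,5)

α = atan 0.4 = 21.80°;  2α = 43.60°
n_0 = (-0.8743, -0.4854)
n_1 = (-0.0740, -0.9973)
n_2 = (+0.7783, -0.6279)
n_3 = (+0.8830, +0.4694)
n_4 = (+0.1499, +0.9887)
n_5 = (-0.7386, +0.6741)
  (0,1): δ = 123.28°  ·
  (0,2): δ = 67.94°  ·
  (0,3): δ = 1.04°  ✓
  (0,4): δ = 52.34°  ·
  (0,5): δ = 108.57°  ·
  (1,2): δ = 124.66°  ·
  (1,3): δ = 57.76°  ·
  (1,4): δ = 4.38°  ✓
  (1,5): δ = 51.86°  ·
  (2,3): δ = 113.11°  ·
  (2,4): δ = 59.72°  ·
  (2,5): δ = 3.49°  ✓
  (3,4): δ = 126.62°  ·
  (3,5): δ = 70.38°  ·
  (4,5): δ = 123.76°  ·
antipodal pairs: 3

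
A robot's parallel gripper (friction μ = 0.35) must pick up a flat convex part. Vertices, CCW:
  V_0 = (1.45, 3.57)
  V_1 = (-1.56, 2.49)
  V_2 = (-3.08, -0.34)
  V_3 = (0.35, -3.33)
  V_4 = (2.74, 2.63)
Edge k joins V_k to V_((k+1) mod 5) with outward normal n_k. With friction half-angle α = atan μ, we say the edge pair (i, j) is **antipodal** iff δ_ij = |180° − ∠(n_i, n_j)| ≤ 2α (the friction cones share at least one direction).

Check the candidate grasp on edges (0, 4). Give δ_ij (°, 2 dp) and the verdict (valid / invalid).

α = atan 0.35 = 19.29°;  2α = 38.58°
edge 0: e_0 = (-3.01, -1.08);  n_0 = (-0.3377, +0.9412)
edge 4: e_4 = (-1.29, +0.94);  n_4 = (+0.5889, +0.8082)
∠(n_0, n_4) = 55.82°
δ = |180° − 55.82°| = 124.18°
124.18° > 2α = 38.58°  →  invalid

δ = 124.18°, invalid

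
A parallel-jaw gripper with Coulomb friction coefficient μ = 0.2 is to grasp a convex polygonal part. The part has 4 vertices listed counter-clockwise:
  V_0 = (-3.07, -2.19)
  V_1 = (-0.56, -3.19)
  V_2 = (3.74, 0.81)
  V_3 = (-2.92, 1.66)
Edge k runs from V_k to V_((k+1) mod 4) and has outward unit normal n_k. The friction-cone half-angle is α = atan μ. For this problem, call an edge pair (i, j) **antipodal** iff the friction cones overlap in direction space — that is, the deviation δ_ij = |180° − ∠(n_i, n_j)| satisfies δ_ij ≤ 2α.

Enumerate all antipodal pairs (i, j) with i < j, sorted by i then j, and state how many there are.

count = 1; pairs: (0,2)

α = atan 0.2 = 11.31°;  2α = 22.62°
n_0 = (-0.3701, -0.9290)
n_1 = (+0.6811, -0.7322)
n_2 = (+0.1266, +0.9920)
n_3 = (-0.9992, +0.0389)
  (0,1): δ = 115.35°  ·
  (0,2): δ = 14.45°  ✓
  (0,3): δ = 109.49°  ·
  (1,2): δ = 50.20°  ·
  (1,3): δ = 44.84°  ·
  (2,3): δ = 84.96°  ·
antipodal pairs: 1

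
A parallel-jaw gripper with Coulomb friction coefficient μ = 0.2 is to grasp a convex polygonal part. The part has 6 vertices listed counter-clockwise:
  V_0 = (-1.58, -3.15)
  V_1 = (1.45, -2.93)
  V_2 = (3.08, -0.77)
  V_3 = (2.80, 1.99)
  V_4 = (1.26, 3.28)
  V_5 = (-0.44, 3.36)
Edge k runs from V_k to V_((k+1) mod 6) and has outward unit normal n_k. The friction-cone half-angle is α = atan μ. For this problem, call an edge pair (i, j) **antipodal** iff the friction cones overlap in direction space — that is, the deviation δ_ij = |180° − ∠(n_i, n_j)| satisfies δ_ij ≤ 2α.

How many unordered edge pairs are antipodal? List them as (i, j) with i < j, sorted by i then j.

count = 2; pairs: (0,4), (2,5)

α = atan 0.2 = 11.31°;  2α = 22.62°
n_0 = (+0.0724, -0.9974)
n_1 = (+0.7982, -0.6024)
n_2 = (+0.9949, +0.1009)
n_3 = (+0.6421, +0.7666)
n_4 = (+0.0470, +0.9989)
n_5 = (-0.9850, +0.1725)
  (0,1): δ = 131.19°  ·
  (0,2): δ = 88.36°  ·
  (0,3): δ = 44.10°  ·
  (0,4): δ = 6.85°  ✓
  (0,5): δ = 75.91°  ·
  (1,2): δ = 137.17°  ·
  (1,3): δ = 92.91°  ·
  (1,4): δ = 55.65°  ·
  (1,5): δ = 27.11°  ·
  (2,3): δ = 135.74°  ·
  (2,4): δ = 98.49°  ·
  (2,5): δ = 15.73°  ✓
  (3,4): δ = 142.74°  ·
  (3,5): δ = 59.98°  ·
  (4,5): δ = 97.24°  ·
antipodal pairs: 2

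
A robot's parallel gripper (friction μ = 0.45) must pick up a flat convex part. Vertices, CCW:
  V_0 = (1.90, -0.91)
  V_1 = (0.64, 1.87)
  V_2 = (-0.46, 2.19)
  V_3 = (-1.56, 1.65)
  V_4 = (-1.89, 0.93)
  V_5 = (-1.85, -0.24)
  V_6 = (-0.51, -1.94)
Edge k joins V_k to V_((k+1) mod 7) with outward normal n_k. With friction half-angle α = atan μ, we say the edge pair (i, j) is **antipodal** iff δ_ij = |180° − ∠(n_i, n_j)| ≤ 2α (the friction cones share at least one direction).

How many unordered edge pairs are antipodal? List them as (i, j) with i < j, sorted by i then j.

count = 6; pairs: (0,4), (0,5), (1,5), (1,6), (2,6), (3,6)

α = atan 0.45 = 24.23°;  2α = 48.46°
n_0 = (+0.9108, +0.4128)
n_1 = (+0.2793, +0.9602)
n_2 = (-0.4407, +0.8977)
n_3 = (-0.9091, +0.4167)
n_4 = (-0.9994, -0.0342)
n_5 = (-0.7854, -0.6190)
n_6 = (+0.3930, -0.9195)
  (0,1): δ = 130.60°  ·
  (0,2): δ = 88.23°  ·
  (0,3): δ = 49.01°  ·
  (0,4): δ = 22.42°  ✓
  (0,5): δ = 13.86°  ✓
  (0,6): δ = 88.76°  ·
  (1,2): δ = 137.63°  ·
  (1,3): δ = 98.40°  ·
  (1,4): δ = 71.82°  ·
  (1,5): δ = 35.53°  ✓
  (1,6): δ = 39.36°  ✓
  (2,3): δ = 140.77°  ·
  (2,4): δ = 114.19°  ·
  (2,5): δ = 77.90°  ·
  (2,6): δ = 3.01°  ✓
  (3,4): δ = 153.42°  ·
  (3,5): δ = 117.13°  ·
  (3,6): δ = 42.24°  ✓
  (4,5): δ = 143.71°  ·
  (4,6): δ = 68.82°  ·
  (5,6): δ = 105.11°  ·
antipodal pairs: 6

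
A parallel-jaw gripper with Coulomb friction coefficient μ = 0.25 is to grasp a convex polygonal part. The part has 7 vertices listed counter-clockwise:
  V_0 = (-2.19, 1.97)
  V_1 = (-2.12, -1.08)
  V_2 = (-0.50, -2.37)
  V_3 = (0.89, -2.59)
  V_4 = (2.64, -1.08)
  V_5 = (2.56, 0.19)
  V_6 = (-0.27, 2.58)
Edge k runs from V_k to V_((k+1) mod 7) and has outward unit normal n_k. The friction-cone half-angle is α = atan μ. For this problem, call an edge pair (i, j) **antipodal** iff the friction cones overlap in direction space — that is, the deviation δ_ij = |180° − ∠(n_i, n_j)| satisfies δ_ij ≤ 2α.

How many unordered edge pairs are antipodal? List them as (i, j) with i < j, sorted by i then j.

α = atan 0.25 = 14.04°;  2α = 28.07°
n_0 = (-0.9997, -0.0229)
n_1 = (-0.6229, -0.7823)
n_2 = (-0.1563, -0.9877)
n_3 = (+0.6533, -0.7571)
n_4 = (+0.9980, +0.0629)
n_5 = (+0.6452, +0.7640)
n_6 = (-0.3028, +0.9531)
  (0,1): δ = 129.84°  ·
  (0,2): δ = 100.31°  ·
  (0,3): δ = 50.53°  ·
  (0,4): δ = 2.29°  ✓
  (0,5): δ = 48.50°  ·
  (0,6): δ = 106.31°  ·
  (1,2): δ = 150.46°  ·
  (1,3): δ = 100.68°  ·
  (1,4): δ = 47.87°  ·
  (1,5): δ = 1.65°  ✓
  (1,6): δ = 56.16°  ·
  (2,3): δ = 130.22°  ·
  (2,4): δ = 77.40°  ·
  (2,5): δ = 31.19°  ·
  (2,6): δ = 26.62°  ✓
  (3,4): δ = 127.19°  ·
  (3,5): δ = 80.97°  ·
  (3,6): δ = 23.16°  ✓
  (4,5): δ = 133.79°  ·
  (4,6): δ = 75.98°  ·
  (5,6): δ = 122.19°  ·
antipodal pairs: 4

count = 4; pairs: (0,4), (1,5), (2,6), (3,6)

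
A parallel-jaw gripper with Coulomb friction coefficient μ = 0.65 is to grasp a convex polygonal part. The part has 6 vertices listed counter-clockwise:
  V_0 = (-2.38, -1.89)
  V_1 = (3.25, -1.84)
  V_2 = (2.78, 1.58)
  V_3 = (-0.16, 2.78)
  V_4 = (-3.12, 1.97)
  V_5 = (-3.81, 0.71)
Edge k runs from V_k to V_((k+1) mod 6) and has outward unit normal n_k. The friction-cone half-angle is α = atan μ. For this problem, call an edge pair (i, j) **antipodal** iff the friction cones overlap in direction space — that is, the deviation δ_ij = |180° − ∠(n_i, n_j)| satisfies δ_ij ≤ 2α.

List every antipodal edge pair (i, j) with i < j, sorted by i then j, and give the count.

α = atan 0.65 = 33.02°;  2α = 66.05°
n_0 = (+0.0089, -1.0000)
n_1 = (+0.9907, +0.1361)
n_2 = (+0.3779, +0.9258)
n_3 = (-0.2639, +0.9645)
n_4 = (-0.8771, +0.4803)
n_5 = (-0.8762, -0.4819)
  (0,1): δ = 82.68°  ·
  (0,2): δ = 22.71°  ✓
  (0,3): δ = 14.80°  ✓
  (0,4): δ = 60.79°  ✓
  (0,5): δ = 118.30°  ·
  (1,2): δ = 120.03°  ·
  (1,3): δ = 82.52°  ·
  (1,4): δ = 36.53°  ✓
  (1,5): δ = 20.99°  ✓
  (2,3): δ = 142.49°  ·
  (2,4): δ = 96.50°  ·
  (2,5): δ = 38.99°  ✓
  (3,4): δ = 134.01°  ·
  (3,5): δ = 76.49°  ·
  (4,5): δ = 122.48°  ·
antipodal pairs: 6

count = 6; pairs: (0,2), (0,3), (0,4), (1,4), (1,5), (2,5)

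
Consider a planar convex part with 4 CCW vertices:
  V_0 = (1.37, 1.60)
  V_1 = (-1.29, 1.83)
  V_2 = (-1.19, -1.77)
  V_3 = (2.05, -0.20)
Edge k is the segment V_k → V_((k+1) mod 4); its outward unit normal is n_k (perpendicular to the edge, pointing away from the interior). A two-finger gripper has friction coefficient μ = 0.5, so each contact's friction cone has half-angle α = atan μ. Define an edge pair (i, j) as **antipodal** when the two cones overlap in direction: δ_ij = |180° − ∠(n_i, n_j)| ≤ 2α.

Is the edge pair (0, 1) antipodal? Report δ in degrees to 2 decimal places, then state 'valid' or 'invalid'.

α = atan 0.5 = 26.57°;  2α = 53.13°
edge 0: e_0 = (-2.66, +0.23);  n_0 = (+0.0861, +0.9963)
edge 1: e_1 = (+0.10, -3.60);  n_1 = (-0.9996, -0.0278)
∠(n_0, n_1) = 96.53°
δ = |180° − 96.53°| = 83.47°
83.47° > 2α = 53.13°  →  invalid

δ = 83.47°, invalid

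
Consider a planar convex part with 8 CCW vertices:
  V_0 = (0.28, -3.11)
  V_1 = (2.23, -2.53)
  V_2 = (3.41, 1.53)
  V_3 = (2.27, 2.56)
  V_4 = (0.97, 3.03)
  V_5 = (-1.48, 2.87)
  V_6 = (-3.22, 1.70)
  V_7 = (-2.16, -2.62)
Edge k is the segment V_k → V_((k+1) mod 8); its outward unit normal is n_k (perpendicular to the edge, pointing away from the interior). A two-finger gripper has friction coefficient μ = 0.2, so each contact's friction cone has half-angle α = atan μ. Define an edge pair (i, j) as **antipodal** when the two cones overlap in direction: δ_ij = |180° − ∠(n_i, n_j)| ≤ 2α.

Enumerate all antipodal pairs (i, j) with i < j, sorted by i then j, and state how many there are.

α = atan 0.2 = 11.31°;  2α = 22.62°
n_0 = (+0.2851, -0.9585)
n_1 = (+0.9603, -0.2791)
n_2 = (+0.6704, +0.7420)
n_3 = (+0.3400, +0.9404)
n_4 = (-0.0652, +0.9979)
n_5 = (-0.5580, +0.8298)
n_6 = (-0.9712, -0.2383)
n_7 = (-0.1969, -0.9804)
  (0,1): δ = 122.77°  ·
  (0,2): δ = 58.66°  ·
  (0,3): δ = 36.44°  ·
  (0,4): δ = 12.83°  ✓
  (0,5): δ = 17.35°  ✓
  (0,6): δ = 87.22°  ·
  (0,7): δ = 152.08°  ·
  (1,2): δ = 115.89°  ·
  (1,3): δ = 93.67°  ·
  (1,4): δ = 70.06°  ·
  (1,5): δ = 39.88°  ·
  (1,6): δ = 29.99°  ·
  (1,7): δ = 94.85°  ·
  (2,3): δ = 157.78°  ·
  (2,4): δ = 134.17°  ·
  (2,5): δ = 103.98°  ·
  (2,6): δ = 34.12°  ·
  (2,7): δ = 30.74°  ·
  (3,4): δ = 156.39°  ·
  (3,5): δ = 126.21°  ·
  (3,6): δ = 56.34°  ·
  (3,7): δ = 8.52°  ✓
  (4,5): δ = 149.82°  ·
  (4,6): δ = 79.95°  ·
  (4,7): δ = 15.09°  ✓
  (5,6): δ = 110.13°  ·
  (5,7): δ = 45.27°  ·
  (6,7): δ = 115.14°  ·
antipodal pairs: 4

count = 4; pairs: (0,4), (0,5), (3,7), (4,7)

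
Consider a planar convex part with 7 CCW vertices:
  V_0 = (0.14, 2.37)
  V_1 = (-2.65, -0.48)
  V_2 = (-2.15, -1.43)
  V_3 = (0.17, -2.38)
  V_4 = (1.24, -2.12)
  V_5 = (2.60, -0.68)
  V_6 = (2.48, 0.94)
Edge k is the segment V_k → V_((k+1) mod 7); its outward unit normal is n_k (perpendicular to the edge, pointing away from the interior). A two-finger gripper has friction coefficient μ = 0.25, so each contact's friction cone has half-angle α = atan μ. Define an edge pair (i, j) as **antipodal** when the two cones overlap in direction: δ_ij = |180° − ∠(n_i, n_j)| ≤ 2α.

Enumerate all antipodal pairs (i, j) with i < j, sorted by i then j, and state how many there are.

α = atan 0.25 = 14.04°;  2α = 28.07°
n_0 = (-0.7146, +0.6995)
n_1 = (-0.8849, -0.4657)
n_2 = (-0.3789, -0.9254)
n_3 = (+0.2361, -0.9717)
n_4 = (+0.7270, -0.6866)
n_5 = (+0.9973, +0.0739)
n_6 = (+0.5215, +0.8533)
  (0,1): δ = 107.85°  ·
  (0,2): δ = 67.88°  ·
  (0,3): δ = 31.95°  ·
  (0,4): δ = 1.03°  ✓
  (0,5): δ = 48.63°  ·
  (0,6): δ = 102.96°  ·
  (1,2): δ = 140.03°  ·
  (1,3): δ = 104.10°  ·
  (1,4): δ = 71.12°  ·
  (1,5): δ = 23.52°  ✓
  (1,6): δ = 30.81°  ·
  (2,3): δ = 144.07°  ·
  (2,4): δ = 111.10°  ·
  (2,5): δ = 63.50°  ·
  (2,6): δ = 9.16°  ✓
  (3,4): δ = 147.02°  ·
  (3,5): δ = 99.42°  ·
  (3,6): δ = 45.09°  ·
  (4,5): δ = 132.40°  ·
  (4,6): δ = 78.07°  ·
  (5,6): δ = 125.67°  ·
antipodal pairs: 3

count = 3; pairs: (0,4), (1,5), (2,6)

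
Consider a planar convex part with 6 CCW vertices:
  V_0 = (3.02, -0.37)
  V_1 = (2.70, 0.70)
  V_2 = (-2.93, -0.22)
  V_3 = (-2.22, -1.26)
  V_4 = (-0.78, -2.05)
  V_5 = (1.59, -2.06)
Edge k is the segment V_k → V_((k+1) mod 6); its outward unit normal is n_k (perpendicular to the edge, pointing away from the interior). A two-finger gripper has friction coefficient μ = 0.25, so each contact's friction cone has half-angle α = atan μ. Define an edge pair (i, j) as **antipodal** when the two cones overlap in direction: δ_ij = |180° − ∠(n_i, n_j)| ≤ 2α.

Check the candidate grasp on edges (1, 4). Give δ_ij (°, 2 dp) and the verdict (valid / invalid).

α = atan 0.25 = 14.04°;  2α = 28.07°
edge 1: e_1 = (-5.63, -0.92);  n_1 = (-0.1613, +0.9869)
edge 4: e_4 = (+2.37, -0.01);  n_4 = (-0.0042, -1.0000)
∠(n_1, n_4) = 170.48°
δ = |180° − 170.48°| = 9.52°
9.52° ≤ 2α = 28.07°  →  valid

δ = 9.52°, valid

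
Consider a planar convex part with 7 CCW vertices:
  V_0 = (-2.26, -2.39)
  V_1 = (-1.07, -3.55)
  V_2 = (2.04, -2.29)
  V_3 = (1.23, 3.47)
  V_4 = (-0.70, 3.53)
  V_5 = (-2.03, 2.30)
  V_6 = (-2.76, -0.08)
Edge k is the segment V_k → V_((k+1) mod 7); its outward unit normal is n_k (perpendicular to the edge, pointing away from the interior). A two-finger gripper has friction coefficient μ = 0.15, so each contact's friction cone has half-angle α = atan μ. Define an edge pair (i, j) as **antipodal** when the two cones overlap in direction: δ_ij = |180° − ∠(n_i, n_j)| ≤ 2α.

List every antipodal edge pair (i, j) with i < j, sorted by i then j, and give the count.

count = 1; pairs: (2,6)

α = atan 0.15 = 8.53°;  2α = 17.06°
n_0 = (-0.6980, -0.7161)
n_1 = (+0.3755, -0.9268)
n_2 = (+0.9903, +0.1393)
n_3 = (+0.0311, +0.9995)
n_4 = (-0.6790, +0.7342)
n_5 = (-0.9560, +0.2932)
n_6 = (-0.9774, -0.2116)
  (0,1): δ = 113.68°  ·
  (0,2): δ = 37.73°  ·
  (0,3): δ = 42.49°  ·
  (0,4): δ = 87.03°  ·
  (0,5): δ = 117.22°  ·
  (0,6): δ = 146.48°  ·
  (1,2): δ = 104.05°  ·
  (1,3): δ = 23.84°  ·
  (1,4): δ = 20.71°  ·
  (1,5): δ = 50.89°  ·
  (1,6): δ = 80.16°  ·
  (2,3): δ = 99.79°  ·
  (2,4): δ = 55.24°  ·
  (2,5): δ = 25.06°  ·
  (2,6): δ = 4.21°  ✓
  (3,4): δ = 135.46°  ·
  (3,5): δ = 105.27°  ·
  (3,6): δ = 76.01°  ·
  (4,5): δ = 149.81°  ·
  (4,6): δ = 120.55°  ·
  (5,6): δ = 150.73°  ·
antipodal pairs: 1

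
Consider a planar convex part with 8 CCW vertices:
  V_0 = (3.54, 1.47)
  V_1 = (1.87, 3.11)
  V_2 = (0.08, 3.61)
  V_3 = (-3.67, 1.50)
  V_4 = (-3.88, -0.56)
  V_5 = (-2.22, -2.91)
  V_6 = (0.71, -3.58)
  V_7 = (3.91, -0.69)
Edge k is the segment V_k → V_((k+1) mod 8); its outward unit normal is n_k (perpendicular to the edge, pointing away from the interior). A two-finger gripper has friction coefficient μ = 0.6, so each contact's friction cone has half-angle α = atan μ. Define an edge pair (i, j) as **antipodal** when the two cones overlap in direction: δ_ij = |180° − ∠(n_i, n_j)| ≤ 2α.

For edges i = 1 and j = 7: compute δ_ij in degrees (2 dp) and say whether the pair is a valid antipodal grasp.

α = atan 0.6 = 30.96°;  2α = 61.93°
edge 1: e_1 = (-1.79, +0.50);  n_1 = (+0.2690, +0.9631)
edge 7: e_7 = (-0.37, +2.16);  n_7 = (+0.9856, +0.1688)
∠(n_1, n_7) = 64.67°
δ = |180° − 64.67°| = 115.33°
115.33° > 2α = 61.93°  →  invalid

δ = 115.33°, invalid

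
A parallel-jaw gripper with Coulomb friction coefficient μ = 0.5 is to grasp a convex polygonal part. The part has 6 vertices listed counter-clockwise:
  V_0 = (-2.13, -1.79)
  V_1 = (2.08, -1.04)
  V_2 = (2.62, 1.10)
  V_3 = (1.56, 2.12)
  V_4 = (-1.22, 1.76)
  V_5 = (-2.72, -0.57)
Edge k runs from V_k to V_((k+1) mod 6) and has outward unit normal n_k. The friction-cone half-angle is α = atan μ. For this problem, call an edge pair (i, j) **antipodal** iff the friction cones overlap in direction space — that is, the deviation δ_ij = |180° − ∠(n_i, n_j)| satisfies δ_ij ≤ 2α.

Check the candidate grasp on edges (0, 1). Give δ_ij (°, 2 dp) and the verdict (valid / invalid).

δ = 114.26°, invalid

α = atan 0.5 = 26.57°;  2α = 53.13°
edge 0: e_0 = (+4.21, +0.75);  n_0 = (+0.1754, -0.9845)
edge 1: e_1 = (+0.54, +2.14);  n_1 = (+0.9696, -0.2447)
∠(n_0, n_1) = 65.74°
δ = |180° − 65.74°| = 114.26°
114.26° > 2α = 53.13°  →  invalid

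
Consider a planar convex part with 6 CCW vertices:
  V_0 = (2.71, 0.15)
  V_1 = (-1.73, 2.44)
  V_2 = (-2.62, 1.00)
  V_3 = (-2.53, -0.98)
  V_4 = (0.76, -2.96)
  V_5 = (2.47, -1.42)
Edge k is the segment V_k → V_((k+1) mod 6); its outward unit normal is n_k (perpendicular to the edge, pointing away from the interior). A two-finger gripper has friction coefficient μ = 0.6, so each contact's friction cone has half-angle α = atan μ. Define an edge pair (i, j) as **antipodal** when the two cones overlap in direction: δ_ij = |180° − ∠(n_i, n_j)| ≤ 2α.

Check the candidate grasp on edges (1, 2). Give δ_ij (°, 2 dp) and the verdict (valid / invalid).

α = atan 0.6 = 30.96°;  2α = 61.93°
edge 1: e_1 = (-0.89, -1.44);  n_1 = (-0.8506, +0.5257)
edge 2: e_2 = (+0.09, -1.98);  n_2 = (-0.9990, -0.0454)
∠(n_1, n_2) = 34.32°
δ = |180° − 34.32°| = 145.68°
145.68° > 2α = 61.93°  →  invalid

δ = 145.68°, invalid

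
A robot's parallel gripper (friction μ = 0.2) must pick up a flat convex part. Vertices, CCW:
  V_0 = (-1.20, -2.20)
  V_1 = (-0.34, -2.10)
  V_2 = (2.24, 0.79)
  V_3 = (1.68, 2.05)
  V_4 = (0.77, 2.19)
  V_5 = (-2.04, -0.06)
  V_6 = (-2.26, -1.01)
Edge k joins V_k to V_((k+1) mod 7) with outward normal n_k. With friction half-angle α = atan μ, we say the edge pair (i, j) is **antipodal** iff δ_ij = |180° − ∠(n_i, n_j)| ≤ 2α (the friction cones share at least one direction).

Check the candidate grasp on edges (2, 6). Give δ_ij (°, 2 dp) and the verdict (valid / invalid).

δ = 17.73°, valid

α = atan 0.2 = 11.31°;  2α = 22.62°
edge 2: e_2 = (-0.56, +1.26);  n_2 = (+0.9138, +0.4061)
edge 6: e_6 = (+1.06, -1.19);  n_6 = (-0.7467, -0.6651)
∠(n_2, n_6) = 162.27°
δ = |180° − 162.27°| = 17.73°
17.73° ≤ 2α = 22.62°  →  valid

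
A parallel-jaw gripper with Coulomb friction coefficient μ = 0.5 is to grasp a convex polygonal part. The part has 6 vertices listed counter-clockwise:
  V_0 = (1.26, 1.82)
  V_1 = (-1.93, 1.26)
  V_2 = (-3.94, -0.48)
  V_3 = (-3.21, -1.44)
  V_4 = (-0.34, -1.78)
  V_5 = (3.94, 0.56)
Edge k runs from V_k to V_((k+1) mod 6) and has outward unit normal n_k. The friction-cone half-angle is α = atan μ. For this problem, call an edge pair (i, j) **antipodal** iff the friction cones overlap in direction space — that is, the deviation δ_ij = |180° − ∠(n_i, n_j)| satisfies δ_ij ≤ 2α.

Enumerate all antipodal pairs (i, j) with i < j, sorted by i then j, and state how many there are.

count = 6; pairs: (0,3), (0,4), (1,3), (1,4), (2,5), (3,5)

α = atan 0.5 = 26.57°;  2α = 53.13°
n_0 = (-0.1729, +0.9849)
n_1 = (-0.6545, +0.7561)
n_2 = (-0.7960, -0.6053)
n_3 = (-0.1176, -0.9931)
n_4 = (+0.4797, -0.8774)
n_5 = (+0.4255, +0.9050)
  (0,1): δ = 149.07°  ·
  (0,2): δ = 62.71°  ·
  (0,3): δ = 16.71°  ✓
  (0,4): δ = 18.71°  ✓
  (0,5): δ = 144.86°  ·
  (1,2): δ = 93.63°  ·
  (1,3): δ = 47.64°  ✓
  (1,4): δ = 12.22°  ✓
  (1,5): δ = 113.94°  ·
  (2,3): δ = 134.01°  ·
  (2,4): δ = 98.58°  ·
  (2,5): δ = 27.57°  ✓
  (3,4): δ = 144.58°  ·
  (3,5): δ = 18.42°  ✓
  (4,5): δ = 53.85°  ·
antipodal pairs: 6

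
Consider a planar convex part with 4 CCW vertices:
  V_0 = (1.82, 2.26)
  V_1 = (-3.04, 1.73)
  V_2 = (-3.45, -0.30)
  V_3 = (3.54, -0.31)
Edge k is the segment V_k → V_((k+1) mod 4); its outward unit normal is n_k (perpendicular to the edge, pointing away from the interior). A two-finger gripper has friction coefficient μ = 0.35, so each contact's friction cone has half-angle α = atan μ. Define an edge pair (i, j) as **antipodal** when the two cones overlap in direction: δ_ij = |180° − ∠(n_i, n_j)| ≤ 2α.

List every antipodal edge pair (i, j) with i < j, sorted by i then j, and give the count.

count = 1; pairs: (0,2)

α = atan 0.35 = 19.29°;  2α = 38.58°
n_0 = (-0.1084, +0.9941)
n_1 = (-0.9802, +0.1980)
n_2 = (-0.0014, -1.0000)
n_3 = (+0.8311, +0.5562)
  (0,1): δ = 107.64°  ·
  (0,2): δ = 6.31°  ✓
  (0,3): δ = 117.57°  ·
  (1,2): δ = 78.66°  ·
  (1,3): δ = 45.21°  ·
  (2,3): δ = 56.13°  ·
antipodal pairs: 1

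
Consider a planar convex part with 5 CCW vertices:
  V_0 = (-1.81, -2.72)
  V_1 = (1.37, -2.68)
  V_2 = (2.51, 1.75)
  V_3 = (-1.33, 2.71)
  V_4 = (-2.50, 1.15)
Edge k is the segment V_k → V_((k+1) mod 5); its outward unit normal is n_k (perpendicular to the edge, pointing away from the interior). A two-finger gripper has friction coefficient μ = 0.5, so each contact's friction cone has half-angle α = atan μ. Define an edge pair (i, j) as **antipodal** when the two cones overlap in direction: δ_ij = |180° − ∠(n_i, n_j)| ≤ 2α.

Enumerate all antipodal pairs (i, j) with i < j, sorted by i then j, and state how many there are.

α = atan 0.5 = 26.57°;  2α = 53.13°
n_0 = (+0.0126, -0.9999)
n_1 = (+0.9684, -0.2492)
n_2 = (+0.2425, +0.9701)
n_3 = (-0.8000, +0.6000)
n_4 = (-0.9845, -0.1755)
  (0,1): δ = 105.15°  ·
  (0,2): δ = 14.76°  ✓
  (0,3): δ = 52.41°  ✓
  (0,4): δ = 99.39°  ·
  (1,2): δ = 89.61°  ·
  (1,3): δ = 22.44°  ✓
  (1,4): δ = 24.54°  ✓
  (2,3): δ = 112.83°  ·
  (2,4): δ = 65.85°  ·
  (3,4): δ = 133.02°  ·
antipodal pairs: 4

count = 4; pairs: (0,2), (0,3), (1,3), (1,4)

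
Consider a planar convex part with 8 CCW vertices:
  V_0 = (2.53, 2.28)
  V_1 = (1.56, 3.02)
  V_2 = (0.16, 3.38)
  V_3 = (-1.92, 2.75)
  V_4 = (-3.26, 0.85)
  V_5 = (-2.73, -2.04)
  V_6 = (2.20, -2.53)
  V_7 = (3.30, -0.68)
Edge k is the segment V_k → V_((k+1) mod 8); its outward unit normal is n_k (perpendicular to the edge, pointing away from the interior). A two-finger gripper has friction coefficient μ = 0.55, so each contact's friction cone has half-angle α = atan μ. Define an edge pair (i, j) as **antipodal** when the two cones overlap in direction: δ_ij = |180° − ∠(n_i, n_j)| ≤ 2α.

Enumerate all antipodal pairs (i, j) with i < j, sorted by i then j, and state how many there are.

α = atan 0.55 = 28.81°;  2α = 57.62°
n_0 = (+0.6065, +0.7951)
n_1 = (+0.2490, +0.9685)
n_2 = (-0.2899, +0.9571)
n_3 = (-0.8172, +0.5763)
n_4 = (-0.9836, -0.1804)
n_5 = (-0.0989, -0.9951)
n_6 = (+0.8595, -0.5111)
n_7 = (+0.9678, +0.2518)
  (0,1): δ = 157.08°  ·
  (0,2): δ = 125.81°  ·
  (0,3): δ = 87.85°  ·
  (0,4): δ = 42.27°  ✓
  (0,5): δ = 31.66°  ✓
  (0,6): δ = 96.60°  ·
  (0,7): δ = 141.92°  ·
  (1,2): δ = 148.73°  ·
  (1,3): δ = 110.77°  ·
  (1,4): δ = 65.19°  ·
  (1,5): δ = 8.74°  ✓
  (1,6): δ = 73.69°  ·
  (1,7): δ = 119.00°  ·
  (2,3): δ = 142.04°  ·
  (2,4): δ = 96.46°  ·
  (2,5): δ = 22.53°  ✓
  (2,6): δ = 42.41°  ✓
  (2,7): δ = 87.73°  ·
  (3,4): δ = 134.41°  ·
  (3,5): δ = 60.48°  ·
  (3,6): δ = 4.46°  ✓
  (3,7): δ = 49.78°  ✓
  (4,5): δ = 106.07°  ·
  (4,6): δ = 41.13°  ✓
  (4,7): δ = 4.19°  ✓
  (5,6): δ = 115.06°  ·
  (5,7): δ = 69.74°  ·
  (6,7): δ = 134.68°  ·
antipodal pairs: 9

count = 9; pairs: (0,4), (0,5), (1,5), (2,5), (2,6), (3,6), (3,7), (4,6), (4,7)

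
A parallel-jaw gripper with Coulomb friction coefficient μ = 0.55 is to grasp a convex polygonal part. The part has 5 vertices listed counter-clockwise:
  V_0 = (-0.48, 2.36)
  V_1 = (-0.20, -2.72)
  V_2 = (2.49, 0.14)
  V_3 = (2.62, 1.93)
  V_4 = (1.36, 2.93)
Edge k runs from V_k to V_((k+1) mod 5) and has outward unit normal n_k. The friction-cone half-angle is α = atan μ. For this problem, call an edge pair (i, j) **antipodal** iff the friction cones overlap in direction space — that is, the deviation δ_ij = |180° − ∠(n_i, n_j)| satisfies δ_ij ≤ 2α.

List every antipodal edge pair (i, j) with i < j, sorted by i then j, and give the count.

count = 4; pairs: (0,1), (0,2), (0,3), (1,4)

α = atan 0.55 = 28.81°;  2α = 57.62°
n_0 = (-0.9985, -0.0550)
n_1 = (+0.7284, -0.6851)
n_2 = (+0.9974, -0.0724)
n_3 = (+0.6217, +0.7833)
n_4 = (-0.2959, +0.9552)
  (0,1): δ = 46.40°  ✓
  (0,2): δ = 7.31°  ✓
  (0,3): δ = 48.41°  ✓
  (0,4): δ = 104.06°  ·
  (1,2): δ = 140.91°  ·
  (1,3): δ = 85.19°  ·
  (1,4): δ = 29.54°  ✓
  (2,3): δ = 124.28°  ·
  (2,4): δ = 68.63°  ·
  (3,4): δ = 124.35°  ·
antipodal pairs: 4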